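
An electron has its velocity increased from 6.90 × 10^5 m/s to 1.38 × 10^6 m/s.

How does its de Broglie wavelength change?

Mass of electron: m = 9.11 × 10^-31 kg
The wavelength decreases by a factor of 2.

Using λ = h/(mv):

Initial wavelength: λ₁ = h/(mv₁) = 1.05 × 10^-9 m
Final wavelength: λ₂ = h/(mv₂) = 5.27 × 10^-10 m

Since λ ∝ 1/v, when velocity increases by a factor of 2, the wavelength decreases by a factor of 2.

λ₂/λ₁ = v₁/v₂ = 1/2

The wavelength decreases by a factor of 2.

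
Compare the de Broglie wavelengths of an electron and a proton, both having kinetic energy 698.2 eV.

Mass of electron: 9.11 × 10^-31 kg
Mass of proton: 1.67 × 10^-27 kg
The electron has the longer wavelength.

Using λ = h/√(2mKE):

For electron: λ₁ = h/√(2m₁KE) = 4.64 × 10^-11 m
For proton: λ₂ = h/√(2m₂KE) = 1.08 × 10^-12 m

Since λ ∝ 1/√m at constant kinetic energy, the lighter particle has the longer wavelength.

The electron has the longer de Broglie wavelength.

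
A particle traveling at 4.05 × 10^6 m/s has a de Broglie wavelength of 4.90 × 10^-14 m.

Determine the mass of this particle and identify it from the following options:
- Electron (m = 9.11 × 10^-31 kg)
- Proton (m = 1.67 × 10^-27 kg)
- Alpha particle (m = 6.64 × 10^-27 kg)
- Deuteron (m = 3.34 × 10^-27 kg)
The particle is a deuteron.

From λ = h/(mv), solve for mass:

m = h/(λv)
m = (6.626 × 10^-34 J·s) / (4.90 × 10^-14 m × 4.05 × 10^6 m/s)
m = 3.34 × 10^-27 kg

Comparing with the listed masses, this is closest to a deuteron.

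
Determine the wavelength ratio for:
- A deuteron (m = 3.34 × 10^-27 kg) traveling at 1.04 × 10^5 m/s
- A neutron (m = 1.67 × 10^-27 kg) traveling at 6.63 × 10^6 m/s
λ₁/λ₂ = 31.9

Using λ = h/(mv):

λ₁ = h/(m₁v₁) = 1.91 × 10^-12 m
λ₂ = h/(m₂v₂) = 5.98 × 10^-14 m

Ratio λ₁/λ₂ = (m₂v₂)/(m₁v₁)
         = (1.67 × 10^-27 kg × 6.63 × 10^6 m/s) / (3.34 × 10^-27 kg × 1.04 × 10^5 m/s)
         = 31.9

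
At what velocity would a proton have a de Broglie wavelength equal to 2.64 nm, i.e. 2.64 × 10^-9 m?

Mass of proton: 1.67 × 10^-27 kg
1.50 × 10^2 m/s

From λ = h/(mv), solve for v:

v = h/(mλ)
v = (6.626 × 10^-34 J·s) / (1.67 × 10^-27 kg × 2.64 × 10^-9 m)
v = 1.50 × 10^2 m/s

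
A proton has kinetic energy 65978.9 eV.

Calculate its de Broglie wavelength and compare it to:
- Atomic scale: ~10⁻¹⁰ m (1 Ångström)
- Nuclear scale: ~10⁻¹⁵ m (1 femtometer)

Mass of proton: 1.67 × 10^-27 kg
λ = 1.12 × 10^-13 m, which is between nuclear and atomic scales.

Using λ = h/√(2mKE):

KE = 65978.9 eV = 1.057 × 10^-14 J

λ = h/√(2mKE)
λ = (6.626 × 10^-34 J·s) / √(2 × 1.67 × 10^-27 kg × 1.057 × 10^-14 J)
λ = 1.12 × 10^-13 m

Comparison:
- Atomic scale (10⁻¹⁰ m): λ is 0.0011× this size
- Nuclear scale (10⁻¹⁵ m): λ is 1.1e+02× this size

The wavelength is between nuclear and atomic scales.

This wavelength is appropriate for probing atomic structure but too large for nuclear physics experiments.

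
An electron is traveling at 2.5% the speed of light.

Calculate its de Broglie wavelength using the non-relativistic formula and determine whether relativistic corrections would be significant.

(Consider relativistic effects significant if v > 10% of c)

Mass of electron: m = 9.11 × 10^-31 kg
No, relativistic corrections are not needed.

Using the non-relativistic de Broglie formula λ = h/(mv):

v = 2.5% × c = 7.495 × 10^6 m/s

λ = h/(mv)
λ = (6.626 × 10^-34 J·s) / (9.11 × 10^-31 kg × 7.495 × 10^6 m/s)
λ = 9.70 × 10^-11 m

Since v = 2.5% of c < 10% of c, relativistic corrections are NOT significant and this non-relativistic result is a good approximation.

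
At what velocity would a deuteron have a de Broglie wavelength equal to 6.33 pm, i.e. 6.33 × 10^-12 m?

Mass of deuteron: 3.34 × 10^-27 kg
3.13 × 10^4 m/s

From λ = h/(mv), solve for v:

v = h/(mλ)
v = (6.626 × 10^-34 J·s) / (3.34 × 10^-27 kg × 6.33 × 10^-12 m)
v = 3.13 × 10^4 m/s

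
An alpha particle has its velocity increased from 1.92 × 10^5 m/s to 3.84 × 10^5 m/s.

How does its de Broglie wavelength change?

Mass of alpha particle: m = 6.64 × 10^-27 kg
The wavelength decreases by a factor of 2.

Using λ = h/(mv):

Initial wavelength: λ₁ = h/(mv₁) = 5.20 × 10^-13 m
Final wavelength: λ₂ = h/(mv₂) = 2.60 × 10^-13 m

Since λ ∝ 1/v, when velocity increases by a factor of 2, the wavelength decreases by a factor of 2.

λ₂/λ₁ = v₁/v₂ = 1/2

The wavelength decreases by a factor of 2.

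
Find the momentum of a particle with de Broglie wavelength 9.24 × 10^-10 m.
7.17 × 10^-25 kg·m/s

From the de Broglie relation λ = h/p, we solve for p:

p = h/λ
p = (6.626 × 10^-34 J·s) / (9.24 × 10^-10 m)
p = 7.17 × 10^-25 kg·m/s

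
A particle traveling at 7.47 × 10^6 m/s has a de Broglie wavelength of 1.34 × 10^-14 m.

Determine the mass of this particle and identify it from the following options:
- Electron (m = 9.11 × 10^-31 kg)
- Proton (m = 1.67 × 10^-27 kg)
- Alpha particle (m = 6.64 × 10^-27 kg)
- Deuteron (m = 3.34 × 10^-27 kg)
The particle is an alpha particle.

From λ = h/(mv), solve for mass:

m = h/(λv)
m = (6.626 × 10^-34 J·s) / (1.34 × 10^-14 m × 7.47 × 10^6 m/s)
m = 6.62 × 10^-27 kg

Comparing with the listed masses, this is closest to an alpha particle.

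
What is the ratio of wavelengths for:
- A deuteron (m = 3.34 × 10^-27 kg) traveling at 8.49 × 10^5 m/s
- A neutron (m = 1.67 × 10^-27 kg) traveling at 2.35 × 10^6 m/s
λ₁/λ₂ = 1.38

Using λ = h/(mv):

λ₁ = h/(m₁v₁) = 2.34 × 10^-13 m
λ₂ = h/(m₂v₂) = 1.69 × 10^-13 m

Ratio λ₁/λ₂ = (m₂v₂)/(m₁v₁)
         = (1.67 × 10^-27 kg × 2.35 × 10^6 m/s) / (3.34 × 10^-27 kg × 8.49 × 10^5 m/s)
         = 1.38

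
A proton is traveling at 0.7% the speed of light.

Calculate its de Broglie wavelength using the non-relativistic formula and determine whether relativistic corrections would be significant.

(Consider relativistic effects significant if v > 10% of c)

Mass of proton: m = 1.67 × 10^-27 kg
No, relativistic corrections are not needed.

Using the non-relativistic de Broglie formula λ = h/(mv):

v = 0.7% × c = 2.099 × 10^6 m/s

λ = h/(mv)
λ = (6.626 × 10^-34 J·s) / (1.67 × 10^-27 kg × 2.099 × 10^6 m/s)
λ = 1.89 × 10^-13 m

Since v = 0.7% of c < 10% of c, relativistic corrections are NOT significant and this non-relativistic result is a good approximation.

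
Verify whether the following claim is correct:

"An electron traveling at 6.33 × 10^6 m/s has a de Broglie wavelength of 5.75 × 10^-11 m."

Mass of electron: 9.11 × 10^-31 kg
False

The claim is incorrect.

Using λ = h/(mv):
λ = (6.626 × 10^-34 J·s) / (9.11 × 10^-31 kg × 6.33 × 10^6 m/s)
λ = 1.15 × 10^-10 m

The actual wavelength differs from the claimed 5.75 × 10^-11 m.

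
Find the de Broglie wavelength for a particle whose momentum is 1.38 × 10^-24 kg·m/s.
4.80 × 10^-10 m

Using the de Broglie relation λ = h/p:

λ = h/p
λ = (6.626 × 10^-34 J·s) / (1.38 × 10^-24 kg·m/s)
λ = 4.80 × 10^-10 m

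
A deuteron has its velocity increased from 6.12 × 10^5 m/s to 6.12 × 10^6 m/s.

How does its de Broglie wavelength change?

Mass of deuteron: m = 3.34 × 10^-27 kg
The wavelength decreases by a factor of 10.

Using λ = h/(mv):

Initial wavelength: λ₁ = h/(mv₁) = 3.24 × 10^-13 m
Final wavelength: λ₂ = h/(mv₂) = 3.24 × 10^-14 m

Since λ ∝ 1/v, when velocity increases by a factor of 10, the wavelength decreases by a factor of 10.

λ₂/λ₁ = v₁/v₂ = 1/10

The wavelength decreases by a factor of 10.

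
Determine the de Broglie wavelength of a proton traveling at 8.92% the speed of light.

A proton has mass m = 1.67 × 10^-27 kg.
1.48 × 10^-14 m

Using the de Broglie relation λ = h/(mv):

v = 8.92% × c = 2.674 × 10^7 m/s

λ = h/(mv)
λ = (6.626 × 10^-34 J·s) / (1.67 × 10^-27 kg × 2.674 × 10^7 m/s)
λ = 1.48 × 10^-14 m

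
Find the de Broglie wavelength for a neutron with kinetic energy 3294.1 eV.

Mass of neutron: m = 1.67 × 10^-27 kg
4.99 × 10^-13 m

Using λ = h/√(2mKE):

First convert KE to Joules: KE = 3294.1 eV = 5.278 × 10^-16 J

λ = h/√(2mKE)
λ = (6.626 × 10^-34 J·s) / √(2 × 1.67 × 10^-27 kg × 5.278 × 10^-16 J)
λ = 4.99 × 10^-13 m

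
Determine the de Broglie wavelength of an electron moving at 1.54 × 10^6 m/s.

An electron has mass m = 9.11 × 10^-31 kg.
4.72 × 10^-10 m

Using the de Broglie relation λ = h/(mv):

λ = h/(mv)
λ = (6.626 × 10^-34 J·s) / (9.11 × 10^-31 kg × 1.54 × 10^6 m/s)
λ = 4.72 × 10^-10 m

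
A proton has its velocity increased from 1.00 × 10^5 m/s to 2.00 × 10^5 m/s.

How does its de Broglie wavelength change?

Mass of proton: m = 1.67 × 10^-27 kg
The wavelength decreases by a factor of 2.

Using λ = h/(mv):

Initial wavelength: λ₁ = h/(mv₁) = 3.97 × 10^-12 m
Final wavelength: λ₂ = h/(mv₂) = 1.98 × 10^-12 m

Since λ ∝ 1/v, when velocity increases by a factor of 2, the wavelength decreases by a factor of 2.

λ₂/λ₁ = v₁/v₂ = 1/2

The wavelength decreases by a factor of 2.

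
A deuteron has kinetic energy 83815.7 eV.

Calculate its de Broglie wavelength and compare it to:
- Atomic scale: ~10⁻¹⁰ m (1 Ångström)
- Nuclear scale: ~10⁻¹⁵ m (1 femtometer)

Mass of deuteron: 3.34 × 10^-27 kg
λ = 7.00 × 10^-14 m, which is between nuclear and atomic scales.

Using λ = h/√(2mKE):

KE = 83815.7 eV = 1.343 × 10^-14 J

λ = h/√(2mKE)
λ = (6.626 × 10^-34 J·s) / √(2 × 3.34 × 10^-27 kg × 1.343 × 10^-14 J)
λ = 7.00 × 10^-14 m

Comparison:
- Atomic scale (10⁻¹⁰ m): λ is 0.0007× this size
- Nuclear scale (10⁻¹⁵ m): λ is 70× this size

The wavelength is between nuclear and atomic scales.

This wavelength is appropriate for probing atomic structure but too large for nuclear physics experiments.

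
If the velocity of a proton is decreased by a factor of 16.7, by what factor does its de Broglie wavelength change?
The wavelength increases by a factor of 16.7.

From λ = h/(mv), the wavelength is inversely proportional to velocity:

λ ∝ 1/v

If v → v/16.7, then λ → 16.7λ

When velocity is decreased by a factor of 16.7, the wavelength increases by a factor of 16.7.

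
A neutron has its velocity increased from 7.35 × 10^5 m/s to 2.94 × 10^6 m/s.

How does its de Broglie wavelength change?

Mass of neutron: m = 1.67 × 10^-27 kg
The wavelength decreases by a factor of 4.

Using λ = h/(mv):

Initial wavelength: λ₁ = h/(mv₁) = 5.40 × 10^-13 m
Final wavelength: λ₂ = h/(mv₂) = 1.35 × 10^-13 m

Since λ ∝ 1/v, when velocity increases by a factor of 4, the wavelength decreases by a factor of 4.

λ₂/λ₁ = v₁/v₂ = 1/4

The wavelength decreases by a factor of 4.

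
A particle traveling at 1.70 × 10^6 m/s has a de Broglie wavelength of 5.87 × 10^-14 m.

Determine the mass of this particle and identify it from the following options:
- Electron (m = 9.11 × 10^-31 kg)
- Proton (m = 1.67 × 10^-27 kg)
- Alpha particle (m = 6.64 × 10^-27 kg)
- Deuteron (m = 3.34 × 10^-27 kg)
The particle is an alpha particle.

From λ = h/(mv), solve for mass:

m = h/(λv)
m = (6.626 × 10^-34 J·s) / (5.87 × 10^-14 m × 1.70 × 10^6 m/s)
m = 6.64 × 10^-27 kg

Comparing with the listed masses, this is closest to an alpha particle.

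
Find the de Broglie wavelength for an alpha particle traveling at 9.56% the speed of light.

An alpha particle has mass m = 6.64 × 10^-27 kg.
3.48 × 10^-15 m

Using the de Broglie relation λ = h/(mv):

v = 9.56% × c = 2.866 × 10^7 m/s

λ = h/(mv)
λ = (6.626 × 10^-34 J·s) / (6.64 × 10^-27 kg × 2.866 × 10^7 m/s)
λ = 3.48 × 10^-15 m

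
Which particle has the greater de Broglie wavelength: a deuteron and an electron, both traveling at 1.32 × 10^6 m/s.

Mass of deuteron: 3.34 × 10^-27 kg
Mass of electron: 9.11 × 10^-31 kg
The electron has the longer wavelength.

Using λ = h/(mv), since both particles have the same velocity, the wavelength depends only on mass.

For deuteron: λ₁ = h/(m₁v) = 1.50 × 10^-13 m
For electron: λ₂ = h/(m₂v) = 5.51 × 10^-10 m

Since λ ∝ 1/m at constant velocity, the lighter particle has the longer wavelength.

The electron has the longer de Broglie wavelength.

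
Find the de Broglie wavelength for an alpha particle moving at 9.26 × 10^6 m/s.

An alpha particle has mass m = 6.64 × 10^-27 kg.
1.08 × 10^-14 m

Using the de Broglie relation λ = h/(mv):

λ = h/(mv)
λ = (6.626 × 10^-34 J·s) / (6.64 × 10^-27 kg × 9.26 × 10^6 m/s)
λ = 1.08 × 10^-14 m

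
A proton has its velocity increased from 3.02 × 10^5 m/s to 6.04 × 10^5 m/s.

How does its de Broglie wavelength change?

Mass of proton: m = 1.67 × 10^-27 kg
The wavelength decreases by a factor of 2.

Using λ = h/(mv):

Initial wavelength: λ₁ = h/(mv₁) = 1.31 × 10^-12 m
Final wavelength: λ₂ = h/(mv₂) = 6.57 × 10^-13 m

Since λ ∝ 1/v, when velocity increases by a factor of 2, the wavelength decreases by a factor of 2.

λ₂/λ₁ = v₁/v₂ = 1/2

The wavelength decreases by a factor of 2.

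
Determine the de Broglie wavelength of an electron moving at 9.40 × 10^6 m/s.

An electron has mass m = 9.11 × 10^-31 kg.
7.74 × 10^-11 m

Using the de Broglie relation λ = h/(mv):

λ = h/(mv)
λ = (6.626 × 10^-34 J·s) / (9.11 × 10^-31 kg × 9.40 × 10^6 m/s)
λ = 7.74 × 10^-11 m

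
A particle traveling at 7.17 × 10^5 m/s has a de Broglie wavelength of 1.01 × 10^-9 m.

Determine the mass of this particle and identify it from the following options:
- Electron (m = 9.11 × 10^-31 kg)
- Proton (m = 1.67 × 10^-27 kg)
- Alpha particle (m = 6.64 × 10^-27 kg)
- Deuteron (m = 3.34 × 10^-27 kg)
The particle is an electron.

From λ = h/(mv), solve for mass:

m = h/(λv)
m = (6.626 × 10^-34 J·s) / (1.01 × 10^-9 m × 7.17 × 10^5 m/s)
m = 9.15 × 10^-31 kg

Comparing with the listed masses, this is closest to an electron.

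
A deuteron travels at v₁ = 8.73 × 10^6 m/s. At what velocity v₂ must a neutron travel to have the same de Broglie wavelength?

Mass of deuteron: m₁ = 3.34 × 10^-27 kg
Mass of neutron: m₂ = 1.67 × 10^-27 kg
v₂ = 1.75 × 10^7 m/s

For equal de Broglie wavelengths: λ₁ = λ₂

h/(m₁v₁) = h/(m₂v₂)
m₁v₁ = m₂v₂
v₂ = v₁ · (m₁/m₂)

v₂ = 8.73 × 10^6 m/s × (3.34 × 10^-27 kg / 1.67 × 10^-27 kg)
v₂ = 1.75 × 10^7 m/s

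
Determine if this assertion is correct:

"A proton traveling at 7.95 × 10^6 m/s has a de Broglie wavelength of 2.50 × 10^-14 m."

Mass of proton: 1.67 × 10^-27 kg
False

The claim is incorrect.

Using λ = h/(mv):
λ = (6.626 × 10^-34 J·s) / (1.67 × 10^-27 kg × 7.95 × 10^6 m/s)
λ = 4.99 × 10^-14 m

The actual wavelength differs from the claimed 2.50 × 10^-14 m.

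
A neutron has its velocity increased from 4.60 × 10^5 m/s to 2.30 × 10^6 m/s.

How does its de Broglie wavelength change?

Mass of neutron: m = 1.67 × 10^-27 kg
The wavelength decreases by a factor of 5.

Using λ = h/(mv):

Initial wavelength: λ₁ = h/(mv₁) = 8.63 × 10^-13 m
Final wavelength: λ₂ = h/(mv₂) = 1.73 × 10^-13 m

Since λ ∝ 1/v, when velocity increases by a factor of 5, the wavelength decreases by a factor of 5.

λ₂/λ₁ = v₁/v₂ = 1/5

The wavelength decreases by a factor of 5.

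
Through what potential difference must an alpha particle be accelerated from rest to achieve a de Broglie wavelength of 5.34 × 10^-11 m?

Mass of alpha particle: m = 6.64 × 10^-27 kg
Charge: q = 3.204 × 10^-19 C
3.62 × 10^-2 V

From λ = h/√(2mqV), we solve for V:

λ² = h²/(2mqV)
V = h²/(2mqλ²)
V = (6.626 × 10^-34 J·s)² / (2 × 6.64 × 10^-27 kg × 3.204 × 10^-19 C × (5.34 × 10^-11 m)²)
V = 3.62 × 10^-2 V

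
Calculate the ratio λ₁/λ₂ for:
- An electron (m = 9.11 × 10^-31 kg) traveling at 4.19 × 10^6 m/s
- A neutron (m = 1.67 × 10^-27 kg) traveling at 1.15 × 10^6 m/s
λ₁/λ₂ = 503

Using λ = h/(mv):

λ₁ = h/(m₁v₁) = 1.74 × 10^-10 m
λ₂ = h/(m₂v₂) = 3.45 × 10^-13 m

Ratio λ₁/λ₂ = (m₂v₂)/(m₁v₁)
         = (1.67 × 10^-27 kg × 1.15 × 10^6 m/s) / (9.11 × 10^-31 kg × 4.19 × 10^6 m/s)
         = 503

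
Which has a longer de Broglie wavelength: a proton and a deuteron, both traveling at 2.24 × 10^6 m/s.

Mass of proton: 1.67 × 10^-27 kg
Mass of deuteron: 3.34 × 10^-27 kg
The proton has the longer wavelength.

Using λ = h/(mv), since both particles have the same velocity, the wavelength depends only on mass.

For proton: λ₁ = h/(m₁v) = 1.77 × 10^-13 m
For deuteron: λ₂ = h/(m₂v) = 8.86 × 10^-14 m

Since λ ∝ 1/m at constant velocity, the lighter particle has the longer wavelength.

The proton has the longer de Broglie wavelength.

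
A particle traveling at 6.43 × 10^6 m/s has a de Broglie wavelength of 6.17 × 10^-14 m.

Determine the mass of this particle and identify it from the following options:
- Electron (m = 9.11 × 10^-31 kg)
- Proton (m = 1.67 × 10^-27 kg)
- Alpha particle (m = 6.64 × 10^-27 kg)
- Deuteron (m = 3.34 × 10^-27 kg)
The particle is a proton.

From λ = h/(mv), solve for mass:

m = h/(λv)
m = (6.626 × 10^-34 J·s) / (6.17 × 10^-14 m × 6.43 × 10^6 m/s)
m = 1.67 × 10^-27 kg

Comparing with the listed masses, this is closest to a proton.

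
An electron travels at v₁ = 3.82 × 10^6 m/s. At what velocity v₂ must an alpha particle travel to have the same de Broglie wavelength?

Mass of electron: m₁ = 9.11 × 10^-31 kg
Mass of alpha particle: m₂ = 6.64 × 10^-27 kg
v₂ = 5.24 × 10^2 m/s

For equal de Broglie wavelengths: λ₁ = λ₂

h/(m₁v₁) = h/(m₂v₂)
m₁v₁ = m₂v₂
v₂ = v₁ · (m₁/m₂)

v₂ = 3.82 × 10^6 m/s × (9.11 × 10^-31 kg / 6.64 × 10^-27 kg)
v₂ = 5.24 × 10^2 m/s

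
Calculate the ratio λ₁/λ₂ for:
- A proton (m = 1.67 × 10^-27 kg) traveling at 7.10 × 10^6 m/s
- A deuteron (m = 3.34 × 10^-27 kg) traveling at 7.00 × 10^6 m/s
λ₁/λ₂ = 1.97

Using λ = h/(mv):

λ₁ = h/(m₁v₁) = 5.59 × 10^-14 m
λ₂ = h/(m₂v₂) = 2.83 × 10^-14 m

Ratio λ₁/λ₂ = (m₂v₂)/(m₁v₁)
         = (3.34 × 10^-27 kg × 7.00 × 10^6 m/s) / (1.67 × 10^-27 kg × 7.10 × 10^6 m/s)
         = 1.97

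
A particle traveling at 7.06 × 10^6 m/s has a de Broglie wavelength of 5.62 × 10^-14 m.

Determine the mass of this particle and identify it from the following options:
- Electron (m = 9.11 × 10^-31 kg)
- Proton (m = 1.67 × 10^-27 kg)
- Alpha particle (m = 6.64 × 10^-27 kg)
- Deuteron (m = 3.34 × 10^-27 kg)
The particle is a proton.

From λ = h/(mv), solve for mass:

m = h/(λv)
m = (6.626 × 10^-34 J·s) / (5.62 × 10^-14 m × 7.06 × 10^6 m/s)
m = 1.67 × 10^-27 kg

Comparing with the listed masses, this is closest to a proton.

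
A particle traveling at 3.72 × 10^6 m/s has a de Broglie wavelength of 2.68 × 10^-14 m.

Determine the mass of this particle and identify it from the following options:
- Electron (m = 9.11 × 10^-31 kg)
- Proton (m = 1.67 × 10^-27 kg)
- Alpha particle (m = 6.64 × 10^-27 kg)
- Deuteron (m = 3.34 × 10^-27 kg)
The particle is an alpha particle.

From λ = h/(mv), solve for mass:

m = h/(λv)
m = (6.626 × 10^-34 J·s) / (2.68 × 10^-14 m × 3.72 × 10^6 m/s)
m = 6.65 × 10^-27 kg

Comparing with the listed masses, this is closest to an alpha particle.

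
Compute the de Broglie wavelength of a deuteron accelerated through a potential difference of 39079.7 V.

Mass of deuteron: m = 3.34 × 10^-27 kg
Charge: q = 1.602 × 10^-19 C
1.02 × 10^-13 m

When a particle is accelerated through voltage V, it gains kinetic energy KE = qV.

The de Broglie wavelength is then λ = h/√(2mqV):

λ = h/√(2mqV)
λ = (6.626 × 10^-34 J·s) / √(2 × 3.34 × 10^-27 kg × 1.602 × 10^-19 C × 39079.7 V)
λ = 1.02 × 10^-13 m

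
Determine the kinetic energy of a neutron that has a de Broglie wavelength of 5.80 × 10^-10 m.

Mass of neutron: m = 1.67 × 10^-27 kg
3.91 × 10^-22 J (or 2.44 × 10^-3 eV)

From λ = h/√(2mKE), we solve for KE:

λ² = h²/(2mKE)
KE = h²/(2mλ²)
KE = (6.626 × 10^-34 J·s)² / (2 × 1.67 × 10^-27 kg × (5.80 × 10^-10 m)²)
KE = 3.91 × 10^-22 J
KE = 2.44 × 10^-3 eV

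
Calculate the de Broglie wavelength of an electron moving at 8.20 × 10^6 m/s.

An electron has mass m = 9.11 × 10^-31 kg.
8.87 × 10^-11 m

Using the de Broglie relation λ = h/(mv):

λ = h/(mv)
λ = (6.626 × 10^-34 J·s) / (9.11 × 10^-31 kg × 8.20 × 10^6 m/s)
λ = 8.87 × 10^-11 m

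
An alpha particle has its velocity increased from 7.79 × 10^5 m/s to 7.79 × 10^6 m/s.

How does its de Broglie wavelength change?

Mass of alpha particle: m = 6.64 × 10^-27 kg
The wavelength decreases by a factor of 10.

Using λ = h/(mv):

Initial wavelength: λ₁ = h/(mv₁) = 1.28 × 10^-13 m
Final wavelength: λ₂ = h/(mv₂) = 1.28 × 10^-14 m

Since λ ∝ 1/v, when velocity increases by a factor of 10, the wavelength decreases by a factor of 10.

λ₂/λ₁ = v₁/v₂ = 1/10

The wavelength decreases by a factor of 10.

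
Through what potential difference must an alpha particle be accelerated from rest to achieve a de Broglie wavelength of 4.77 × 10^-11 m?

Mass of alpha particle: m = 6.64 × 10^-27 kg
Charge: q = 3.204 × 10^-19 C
4.53 × 10^-2 V

From λ = h/√(2mqV), we solve for V:

λ² = h²/(2mqV)
V = h²/(2mqλ²)
V = (6.626 × 10^-34 J·s)² / (2 × 6.64 × 10^-27 kg × 3.204 × 10^-19 C × (4.77 × 10^-11 m)²)
V = 4.53 × 10^-2 V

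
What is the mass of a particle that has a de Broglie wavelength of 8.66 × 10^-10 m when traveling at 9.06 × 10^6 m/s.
8.45 × 10^-32 kg

From the de Broglie relation λ = h/(mv), we solve for m:

m = h/(λv)
m = (6.626 × 10^-34 J·s) / (8.66 × 10^-10 m × 9.06 × 10^6 m/s)
m = 8.45 × 10^-32 kg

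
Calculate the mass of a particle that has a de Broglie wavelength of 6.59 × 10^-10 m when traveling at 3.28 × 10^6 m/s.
3.07 × 10^-31 kg

From the de Broglie relation λ = h/(mv), we solve for m:

m = h/(λv)
m = (6.626 × 10^-34 J·s) / (6.59 × 10^-10 m × 3.28 × 10^6 m/s)
m = 3.07 × 10^-31 kg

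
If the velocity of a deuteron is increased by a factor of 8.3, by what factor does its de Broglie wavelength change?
The wavelength decreases by a factor of 8.3.

From λ = h/(mv), the wavelength is inversely proportional to velocity:

λ ∝ 1/v

If v → 8.3v, then λ → λ/8.3

When velocity is increased by a factor of 8.3, the wavelength decreases by a factor of 8.3.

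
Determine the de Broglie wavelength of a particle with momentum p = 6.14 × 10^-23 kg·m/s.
1.08 × 10^-11 m

Using the de Broglie relation λ = h/p:

λ = h/p
λ = (6.626 × 10^-34 J·s) / (6.14 × 10^-23 kg·m/s)
λ = 1.08 × 10^-11 m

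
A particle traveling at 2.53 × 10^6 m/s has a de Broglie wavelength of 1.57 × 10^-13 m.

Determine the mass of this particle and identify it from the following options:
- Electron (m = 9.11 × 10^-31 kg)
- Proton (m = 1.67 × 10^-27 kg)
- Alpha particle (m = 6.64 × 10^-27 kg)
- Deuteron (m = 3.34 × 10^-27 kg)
The particle is a proton.

From λ = h/(mv), solve for mass:

m = h/(λv)
m = (6.626 × 10^-34 J·s) / (1.57 × 10^-13 m × 2.53 × 10^6 m/s)
m = 1.67 × 10^-27 kg

Comparing with the listed masses, this is closest to a proton.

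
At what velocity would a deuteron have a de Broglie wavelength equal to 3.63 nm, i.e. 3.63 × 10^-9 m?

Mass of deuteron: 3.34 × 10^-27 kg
5.47 × 10^1 m/s

From λ = h/(mv), solve for v:

v = h/(mλ)
v = (6.626 × 10^-34 J·s) / (3.34 × 10^-27 kg × 3.63 × 10^-9 m)
v = 5.47 × 10^1 m/s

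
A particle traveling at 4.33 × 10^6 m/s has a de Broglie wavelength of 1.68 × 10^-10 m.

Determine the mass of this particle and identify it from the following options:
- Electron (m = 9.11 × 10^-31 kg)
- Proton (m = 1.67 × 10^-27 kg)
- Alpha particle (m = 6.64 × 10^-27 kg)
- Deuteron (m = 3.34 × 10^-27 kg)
The particle is an electron.

From λ = h/(mv), solve for mass:

m = h/(λv)
m = (6.626 × 10^-34 J·s) / (1.68 × 10^-10 m × 4.33 × 10^6 m/s)
m = 9.11 × 10^-31 kg

Comparing with the listed masses, this is closest to an electron.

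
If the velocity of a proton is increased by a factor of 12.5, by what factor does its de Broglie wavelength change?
The wavelength decreases by a factor of 12.5.

From λ = h/(mv), the wavelength is inversely proportional to velocity:

λ ∝ 1/v

If v → 12.5v, then λ → λ/12.5

When velocity is increased by a factor of 12.5, the wavelength decreases by a factor of 12.5.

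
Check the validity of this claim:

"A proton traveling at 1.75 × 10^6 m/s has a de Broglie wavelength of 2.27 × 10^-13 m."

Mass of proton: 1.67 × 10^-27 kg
True

The claim is correct.

Using λ = h/(mv):
λ = (6.626 × 10^-34 J·s) / (1.67 × 10^-27 kg × 1.75 × 10^6 m/s)
λ = 2.27 × 10^-13 m

This matches the claimed value.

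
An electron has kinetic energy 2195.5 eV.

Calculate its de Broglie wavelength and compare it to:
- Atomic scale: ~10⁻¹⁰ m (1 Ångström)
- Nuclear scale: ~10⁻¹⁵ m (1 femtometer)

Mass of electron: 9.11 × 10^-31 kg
λ = 2.62 × 10^-11 m, which is between nuclear and atomic scales.

Using λ = h/√(2mKE):

KE = 2195.5 eV = 3.518 × 10^-16 J

λ = h/√(2mKE)
λ = (6.626 × 10^-34 J·s) / √(2 × 9.11 × 10^-31 kg × 3.518 × 10^-16 J)
λ = 2.62 × 10^-11 m

Comparison:
- Atomic scale (10⁻¹⁰ m): λ is 0.26× this size
- Nuclear scale (10⁻¹⁵ m): λ is 2.6e+04× this size

The wavelength is between nuclear and atomic scales.

This wavelength is appropriate for probing atomic structure but too large for nuclear physics experiments.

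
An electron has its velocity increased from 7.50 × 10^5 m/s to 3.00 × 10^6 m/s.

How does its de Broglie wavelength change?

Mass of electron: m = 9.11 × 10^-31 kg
The wavelength decreases by a factor of 4.

Using λ = h/(mv):

Initial wavelength: λ₁ = h/(mv₁) = 9.70 × 10^-10 m
Final wavelength: λ₂ = h/(mv₂) = 2.42 × 10^-10 m

Since λ ∝ 1/v, when velocity increases by a factor of 4, the wavelength decreases by a factor of 4.

λ₂/λ₁ = v₁/v₂ = 1/4

The wavelength decreases by a factor of 4.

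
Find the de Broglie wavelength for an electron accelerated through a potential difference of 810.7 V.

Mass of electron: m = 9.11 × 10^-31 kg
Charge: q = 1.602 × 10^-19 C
4.31 × 10^-11 m

When a particle is accelerated through voltage V, it gains kinetic energy KE = qV.

The de Broglie wavelength is then λ = h/√(2mqV):

λ = h/√(2mqV)
λ = (6.626 × 10^-34 J·s) / √(2 × 9.11 × 10^-31 kg × 1.602 × 10^-19 C × 810.7 V)
λ = 4.31 × 10^-11 m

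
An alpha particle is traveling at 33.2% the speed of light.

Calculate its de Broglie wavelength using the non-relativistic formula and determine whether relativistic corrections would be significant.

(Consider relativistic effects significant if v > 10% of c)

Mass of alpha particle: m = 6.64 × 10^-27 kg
Yes, relativistic corrections are needed.

Using the non-relativistic de Broglie formula λ = h/(mv):

v = 33.2% × c = 9.953 × 10^7 m/s

λ = h/(mv)
λ = (6.626 × 10^-34 J·s) / (6.64 × 10^-27 kg × 9.953 × 10^7 m/s)
λ = 1.00 × 10^-15 m

Since v = 33.2% of c > 10% of c, relativistic corrections ARE significant and the actual wavelength would differ from this non-relativistic estimate.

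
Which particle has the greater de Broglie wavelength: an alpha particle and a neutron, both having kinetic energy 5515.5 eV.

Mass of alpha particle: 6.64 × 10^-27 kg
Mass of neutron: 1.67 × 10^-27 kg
The neutron has the longer wavelength.

Using λ = h/√(2mKE):

For alpha particle: λ₁ = h/√(2m₁KE) = 1.93 × 10^-13 m
For neutron: λ₂ = h/√(2m₂KE) = 3.86 × 10^-13 m

Since λ ∝ 1/√m at constant kinetic energy, the lighter particle has the longer wavelength.

The neutron has the longer de Broglie wavelength.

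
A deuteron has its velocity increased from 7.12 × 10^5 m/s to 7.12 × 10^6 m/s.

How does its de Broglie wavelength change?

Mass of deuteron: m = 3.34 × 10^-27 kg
The wavelength decreases by a factor of 10.

Using λ = h/(mv):

Initial wavelength: λ₁ = h/(mv₁) = 2.79 × 10^-13 m
Final wavelength: λ₂ = h/(mv₂) = 2.79 × 10^-14 m

Since λ ∝ 1/v, when velocity increases by a factor of 10, the wavelength decreases by a factor of 10.

λ₂/λ₁ = v₁/v₂ = 1/10

The wavelength decreases by a factor of 10.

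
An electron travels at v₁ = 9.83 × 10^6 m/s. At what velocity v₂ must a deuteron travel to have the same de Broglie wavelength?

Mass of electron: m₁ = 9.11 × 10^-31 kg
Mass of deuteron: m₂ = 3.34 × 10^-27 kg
v₂ = 2.68 × 10^3 m/s

For equal de Broglie wavelengths: λ₁ = λ₂

h/(m₁v₁) = h/(m₂v₂)
m₁v₁ = m₂v₂
v₂ = v₁ · (m₁/m₂)

v₂ = 9.83 × 10^6 m/s × (9.11 × 10^-31 kg / 3.34 × 10^-27 kg)
v₂ = 2.68 × 10^3 m/s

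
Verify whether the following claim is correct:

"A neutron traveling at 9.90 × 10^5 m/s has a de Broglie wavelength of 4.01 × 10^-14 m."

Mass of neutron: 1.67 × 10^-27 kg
False

The claim is incorrect.

Using λ = h/(mv):
λ = (6.626 × 10^-34 J·s) / (1.67 × 10^-27 kg × 9.90 × 10^5 m/s)
λ = 4.01 × 10^-13 m

The actual wavelength differs from the claimed 4.01 × 10^-14 m.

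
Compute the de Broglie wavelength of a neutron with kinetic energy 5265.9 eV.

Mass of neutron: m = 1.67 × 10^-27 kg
3.95 × 10^-13 m

Using λ = h/√(2mKE):

First convert KE to Joules: KE = 5265.9 eV = 8.437 × 10^-16 J

λ = h/√(2mKE)
λ = (6.626 × 10^-34 J·s) / √(2 × 1.67 × 10^-27 kg × 8.437 × 10^-16 J)
λ = 3.95 × 10^-13 m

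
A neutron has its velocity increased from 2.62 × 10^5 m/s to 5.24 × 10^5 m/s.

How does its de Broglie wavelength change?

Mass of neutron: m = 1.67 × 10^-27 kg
The wavelength decreases by a factor of 2.

Using λ = h/(mv):

Initial wavelength: λ₁ = h/(mv₁) = 1.51 × 10^-12 m
Final wavelength: λ₂ = h/(mv₂) = 7.57 × 10^-13 m

Since λ ∝ 1/v, when velocity increases by a factor of 2, the wavelength decreases by a factor of 2.

λ₂/λ₁ = v₁/v₂ = 1/2

The wavelength decreases by a factor of 2.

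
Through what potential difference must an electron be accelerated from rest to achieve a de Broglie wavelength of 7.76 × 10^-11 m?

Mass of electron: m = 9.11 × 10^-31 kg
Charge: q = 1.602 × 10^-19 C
250 V

From λ = h/√(2mqV), we solve for V:

λ² = h²/(2mqV)
V = h²/(2mqλ²)
V = (6.626 × 10^-34 J·s)² / (2 × 9.11 × 10^-31 kg × 1.602 × 10^-19 C × (7.76 × 10^-11 m)²)
V = 250 V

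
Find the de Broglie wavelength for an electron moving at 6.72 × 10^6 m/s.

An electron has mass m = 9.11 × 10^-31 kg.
1.08 × 10^-10 m

Using the de Broglie relation λ = h/(mv):

λ = h/(mv)
λ = (6.626 × 10^-34 J·s) / (9.11 × 10^-31 kg × 6.72 × 10^6 m/s)
λ = 1.08 × 10^-10 m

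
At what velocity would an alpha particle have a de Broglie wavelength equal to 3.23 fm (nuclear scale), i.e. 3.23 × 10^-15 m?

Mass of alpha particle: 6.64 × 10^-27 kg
3.09 × 10^7 m/s

From λ = h/(mv), solve for v:

v = h/(mλ)
v = (6.626 × 10^-34 J·s) / (6.64 × 10^-27 kg × 3.23 × 10^-15 m)
v = 3.09 × 10^7 m/s

Note: This velocity is 10.3% of the speed of light, so relativistic corrections would be needed for a more accurate calculation.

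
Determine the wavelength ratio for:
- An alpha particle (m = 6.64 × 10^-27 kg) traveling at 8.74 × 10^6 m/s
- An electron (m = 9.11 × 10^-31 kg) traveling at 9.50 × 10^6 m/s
λ₁/λ₂ = 1.49 × 10^-4

Using λ = h/(mv):

λ₁ = h/(m₁v₁) = 1.14 × 10^-14 m
λ₂ = h/(m₂v₂) = 7.66 × 10^-11 m

Ratio λ₁/λ₂ = (m₂v₂)/(m₁v₁)
         = (9.11 × 10^-31 kg × 9.50 × 10^6 m/s) / (6.64 × 10^-27 kg × 8.74 × 10^6 m/s)
         = 1.49 × 10^-4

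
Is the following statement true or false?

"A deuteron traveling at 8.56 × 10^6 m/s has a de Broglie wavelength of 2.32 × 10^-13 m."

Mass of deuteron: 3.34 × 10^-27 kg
False

The claim is incorrect.

Using λ = h/(mv):
λ = (6.626 × 10^-34 J·s) / (3.34 × 10^-27 kg × 8.56 × 10^6 m/s)
λ = 2.32 × 10^-14 m

The actual wavelength differs from the claimed 2.32 × 10^-13 m.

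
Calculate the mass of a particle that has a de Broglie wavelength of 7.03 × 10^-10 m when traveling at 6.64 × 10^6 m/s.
1.42 × 10^-31 kg

From the de Broglie relation λ = h/(mv), we solve for m:

m = h/(λv)
m = (6.626 × 10^-34 J·s) / (7.03 × 10^-10 m × 6.64 × 10^6 m/s)
m = 1.42 × 10^-31 kg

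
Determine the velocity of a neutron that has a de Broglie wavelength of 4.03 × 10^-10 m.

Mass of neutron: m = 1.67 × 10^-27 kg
9.85 × 10^2 m/s

From the de Broglie relation λ = h/(mv), we solve for v:

v = h/(mλ)
v = (6.626 × 10^-34 J·s) / (1.67 × 10^-27 kg × 4.03 × 10^-10 m)
v = 9.85 × 10^2 m/s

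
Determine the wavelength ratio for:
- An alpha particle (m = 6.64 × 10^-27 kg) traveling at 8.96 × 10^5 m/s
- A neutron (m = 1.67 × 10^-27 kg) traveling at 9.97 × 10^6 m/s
λ₁/λ₂ = 2.80

Using λ = h/(mv):

λ₁ = h/(m₁v₁) = 1.11 × 10^-13 m
λ₂ = h/(m₂v₂) = 3.98 × 10^-14 m

Ratio λ₁/λ₂ = (m₂v₂)/(m₁v₁)
         = (1.67 × 10^-27 kg × 9.97 × 10^6 m/s) / (6.64 × 10^-27 kg × 8.96 × 10^5 m/s)
         = 2.80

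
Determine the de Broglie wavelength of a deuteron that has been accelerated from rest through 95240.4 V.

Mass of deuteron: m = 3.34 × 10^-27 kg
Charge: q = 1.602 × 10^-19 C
6.56 × 10^-14 m

When a particle is accelerated through voltage V, it gains kinetic energy KE = qV.

The de Broglie wavelength is then λ = h/√(2mqV):

λ = h/√(2mqV)
λ = (6.626 × 10^-34 J·s) / √(2 × 3.34 × 10^-27 kg × 1.602 × 10^-19 C × 95240.4 V)
λ = 6.56 × 10^-14 m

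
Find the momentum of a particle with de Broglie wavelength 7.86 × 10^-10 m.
8.43 × 10^-25 kg·m/s

From the de Broglie relation λ = h/p, we solve for p:

p = h/λ
p = (6.626 × 10^-34 J·s) / (7.86 × 10^-10 m)
p = 8.43 × 10^-25 kg·m/s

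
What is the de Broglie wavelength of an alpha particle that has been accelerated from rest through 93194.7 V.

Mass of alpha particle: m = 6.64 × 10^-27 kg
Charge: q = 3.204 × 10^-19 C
3.33 × 10^-14 m

When a particle is accelerated through voltage V, it gains kinetic energy KE = qV.

The de Broglie wavelength is then λ = h/√(2mqV):

λ = h/√(2mqV)
λ = (6.626 × 10^-34 J·s) / √(2 × 6.64 × 10^-27 kg × 3.204 × 10^-19 C × 93194.7 V)
λ = 3.33 × 10^-14 m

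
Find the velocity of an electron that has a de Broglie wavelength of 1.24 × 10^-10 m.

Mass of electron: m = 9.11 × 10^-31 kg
5.87 × 10^6 m/s

From the de Broglie relation λ = h/(mv), we solve for v:

v = h/(mλ)
v = (6.626 × 10^-34 J·s) / (9.11 × 10^-31 kg × 1.24 × 10^-10 m)
v = 5.87 × 10^6 m/s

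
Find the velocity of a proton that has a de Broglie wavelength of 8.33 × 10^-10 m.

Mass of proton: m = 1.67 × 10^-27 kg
4.76 × 10^2 m/s

From the de Broglie relation λ = h/(mv), we solve for v:

v = h/(mλ)
v = (6.626 × 10^-34 J·s) / (1.67 × 10^-27 kg × 8.33 × 10^-10 m)
v = 4.76 × 10^2 m/s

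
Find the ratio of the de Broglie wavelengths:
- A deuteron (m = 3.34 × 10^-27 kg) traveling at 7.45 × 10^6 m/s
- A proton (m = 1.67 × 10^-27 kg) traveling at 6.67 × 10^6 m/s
λ₁/λ₂ = 0.448

Using λ = h/(mv):

λ₁ = h/(m₁v₁) = 2.66 × 10^-14 m
λ₂ = h/(m₂v₂) = 5.95 × 10^-14 m

Ratio λ₁/λ₂ = (m₂v₂)/(m₁v₁)
         = (1.67 × 10^-27 kg × 6.67 × 10^6 m/s) / (3.34 × 10^-27 kg × 7.45 × 10^6 m/s)
         = 0.448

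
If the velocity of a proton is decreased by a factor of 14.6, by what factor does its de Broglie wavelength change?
The wavelength increases by a factor of 14.6.

From λ = h/(mv), the wavelength is inversely proportional to velocity:

λ ∝ 1/v

If v → v/14.6, then λ → 14.6λ

When velocity is decreased by a factor of 14.6, the wavelength increases by a factor of 14.6.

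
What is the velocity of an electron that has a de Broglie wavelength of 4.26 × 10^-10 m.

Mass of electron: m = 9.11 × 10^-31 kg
1.71 × 10^6 m/s

From the de Broglie relation λ = h/(mv), we solve for v:

v = h/(mλ)
v = (6.626 × 10^-34 J·s) / (9.11 × 10^-31 kg × 4.26 × 10^-10 m)
v = 1.71 × 10^6 m/s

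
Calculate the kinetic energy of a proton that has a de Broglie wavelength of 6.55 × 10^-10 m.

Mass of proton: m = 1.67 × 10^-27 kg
3.06 × 10^-22 J (or 1.91 × 10^-3 eV)

From λ = h/√(2mKE), we solve for KE:

λ² = h²/(2mKE)
KE = h²/(2mλ²)
KE = (6.626 × 10^-34 J·s)² / (2 × 1.67 × 10^-27 kg × (6.55 × 10^-10 m)²)
KE = 3.06 × 10^-22 J
KE = 1.91 × 10^-3 eV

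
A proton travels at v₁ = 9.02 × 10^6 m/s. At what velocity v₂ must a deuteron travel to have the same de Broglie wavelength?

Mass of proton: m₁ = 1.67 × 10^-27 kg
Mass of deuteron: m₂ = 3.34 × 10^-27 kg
v₂ = 4.51 × 10^6 m/s

For equal de Broglie wavelengths: λ₁ = λ₂

h/(m₁v₁) = h/(m₂v₂)
m₁v₁ = m₂v₂
v₂ = v₁ · (m₁/m₂)

v₂ = 9.02 × 10^6 m/s × (1.67 × 10^-27 kg / 3.34 × 10^-27 kg)
v₂ = 4.51 × 10^6 m/s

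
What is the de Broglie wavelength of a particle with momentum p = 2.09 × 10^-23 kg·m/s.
3.17 × 10^-11 m

Using the de Broglie relation λ = h/p:

λ = h/p
λ = (6.626 × 10^-34 J·s) / (2.09 × 10^-23 kg·m/s)
λ = 3.17 × 10^-11 m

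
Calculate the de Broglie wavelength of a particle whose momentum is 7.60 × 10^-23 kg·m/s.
8.72 × 10^-12 m

Using the de Broglie relation λ = h/p:

λ = h/p
λ = (6.626 × 10^-34 J·s) / (7.60 × 10^-23 kg·m/s)
λ = 8.72 × 10^-12 m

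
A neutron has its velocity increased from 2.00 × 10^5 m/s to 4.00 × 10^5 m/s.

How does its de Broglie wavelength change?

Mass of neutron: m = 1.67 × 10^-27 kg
The wavelength decreases by a factor of 2.

Using λ = h/(mv):

Initial wavelength: λ₁ = h/(mv₁) = 1.98 × 10^-12 m
Final wavelength: λ₂ = h/(mv₂) = 9.92 × 10^-13 m

Since λ ∝ 1/v, when velocity increases by a factor of 2, the wavelength decreases by a factor of 2.

λ₂/λ₁ = v₁/v₂ = 1/2

The wavelength decreases by a factor of 2.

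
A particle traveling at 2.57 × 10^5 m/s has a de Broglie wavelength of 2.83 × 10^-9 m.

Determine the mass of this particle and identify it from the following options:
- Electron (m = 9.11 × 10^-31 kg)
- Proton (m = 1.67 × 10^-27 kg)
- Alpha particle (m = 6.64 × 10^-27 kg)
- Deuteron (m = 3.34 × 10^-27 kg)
The particle is an electron.

From λ = h/(mv), solve for mass:

m = h/(λv)
m = (6.626 × 10^-34 J·s) / (2.83 × 10^-9 m × 2.57 × 10^5 m/s)
m = 9.11 × 10^-31 kg

Comparing with the listed masses, this is closest to an electron.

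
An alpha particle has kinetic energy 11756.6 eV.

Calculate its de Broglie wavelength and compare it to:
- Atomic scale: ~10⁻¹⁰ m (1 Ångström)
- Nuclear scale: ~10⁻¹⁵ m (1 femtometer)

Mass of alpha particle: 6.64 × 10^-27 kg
λ = 1.32 × 10^-13 m, which is between nuclear and atomic scales.

Using λ = h/√(2mKE):

KE = 11756.6 eV = 1.884 × 10^-15 J

λ = h/√(2mKE)
λ = (6.626 × 10^-34 J·s) / √(2 × 6.64 × 10^-27 kg × 1.884 × 10^-15 J)
λ = 1.32 × 10^-13 m

Comparison:
- Atomic scale (10⁻¹⁰ m): λ is 0.0013× this size
- Nuclear scale (10⁻¹⁵ m): λ is 1.3e+02× this size

The wavelength is between nuclear and atomic scales.

This wavelength is appropriate for probing atomic structure but too large for nuclear physics experiments.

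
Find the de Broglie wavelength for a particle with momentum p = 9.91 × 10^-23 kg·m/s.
6.69 × 10^-12 m

Using the de Broglie relation λ = h/p:

λ = h/p
λ = (6.626 × 10^-34 J·s) / (9.91 × 10^-23 kg·m/s)
λ = 6.69 × 10^-12 m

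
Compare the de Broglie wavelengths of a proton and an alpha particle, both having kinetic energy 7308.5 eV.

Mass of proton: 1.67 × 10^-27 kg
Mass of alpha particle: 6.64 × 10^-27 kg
The proton has the longer wavelength.

Using λ = h/√(2mKE):

For proton: λ₁ = h/√(2m₁KE) = 3.35 × 10^-13 m
For alpha particle: λ₂ = h/√(2m₂KE) = 1.68 × 10^-13 m

Since λ ∝ 1/√m at constant kinetic energy, the lighter particle has the longer wavelength.

The proton has the longer de Broglie wavelength.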